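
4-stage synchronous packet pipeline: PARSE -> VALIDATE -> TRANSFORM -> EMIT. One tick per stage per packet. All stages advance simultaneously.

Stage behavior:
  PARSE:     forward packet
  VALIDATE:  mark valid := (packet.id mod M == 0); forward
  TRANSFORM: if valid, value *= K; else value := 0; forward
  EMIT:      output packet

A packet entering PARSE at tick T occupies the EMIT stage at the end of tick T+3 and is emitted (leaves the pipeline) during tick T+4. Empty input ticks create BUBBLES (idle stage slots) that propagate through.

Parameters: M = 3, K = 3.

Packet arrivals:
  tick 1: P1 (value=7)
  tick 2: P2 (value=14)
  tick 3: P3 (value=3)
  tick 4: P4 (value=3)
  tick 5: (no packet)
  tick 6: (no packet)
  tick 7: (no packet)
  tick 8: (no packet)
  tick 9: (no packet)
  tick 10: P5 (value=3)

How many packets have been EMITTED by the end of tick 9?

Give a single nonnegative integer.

Tick 1: [PARSE:P1(v=7,ok=F), VALIDATE:-, TRANSFORM:-, EMIT:-] out:-; in:P1
Tick 2: [PARSE:P2(v=14,ok=F), VALIDATE:P1(v=7,ok=F), TRANSFORM:-, EMIT:-] out:-; in:P2
Tick 3: [PARSE:P3(v=3,ok=F), VALIDATE:P2(v=14,ok=F), TRANSFORM:P1(v=0,ok=F), EMIT:-] out:-; in:P3
Tick 4: [PARSE:P4(v=3,ok=F), VALIDATE:P3(v=3,ok=T), TRANSFORM:P2(v=0,ok=F), EMIT:P1(v=0,ok=F)] out:-; in:P4
Tick 5: [PARSE:-, VALIDATE:P4(v=3,ok=F), TRANSFORM:P3(v=9,ok=T), EMIT:P2(v=0,ok=F)] out:P1(v=0); in:-
Tick 6: [PARSE:-, VALIDATE:-, TRANSFORM:P4(v=0,ok=F), EMIT:P3(v=9,ok=T)] out:P2(v=0); in:-
Tick 7: [PARSE:-, VALIDATE:-, TRANSFORM:-, EMIT:P4(v=0,ok=F)] out:P3(v=9); in:-
Tick 8: [PARSE:-, VALIDATE:-, TRANSFORM:-, EMIT:-] out:P4(v=0); in:-
Tick 9: [PARSE:-, VALIDATE:-, TRANSFORM:-, EMIT:-] out:-; in:-
Emitted by tick 9: ['P1', 'P2', 'P3', 'P4']

Answer: 4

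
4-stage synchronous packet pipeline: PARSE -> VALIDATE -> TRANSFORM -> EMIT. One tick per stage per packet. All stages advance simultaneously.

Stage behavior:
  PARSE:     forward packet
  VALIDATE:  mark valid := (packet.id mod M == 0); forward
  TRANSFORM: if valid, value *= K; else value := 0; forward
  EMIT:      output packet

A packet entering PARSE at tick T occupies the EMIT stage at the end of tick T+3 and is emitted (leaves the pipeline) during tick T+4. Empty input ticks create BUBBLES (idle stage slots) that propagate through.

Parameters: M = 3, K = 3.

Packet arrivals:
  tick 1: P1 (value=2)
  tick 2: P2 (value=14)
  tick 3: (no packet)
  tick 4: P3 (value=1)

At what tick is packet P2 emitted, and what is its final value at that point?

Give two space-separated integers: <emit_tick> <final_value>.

Tick 1: [PARSE:P1(v=2,ok=F), VALIDATE:-, TRANSFORM:-, EMIT:-] out:-; in:P1
Tick 2: [PARSE:P2(v=14,ok=F), VALIDATE:P1(v=2,ok=F), TRANSFORM:-, EMIT:-] out:-; in:P2
Tick 3: [PARSE:-, VALIDATE:P2(v=14,ok=F), TRANSFORM:P1(v=0,ok=F), EMIT:-] out:-; in:-
Tick 4: [PARSE:P3(v=1,ok=F), VALIDATE:-, TRANSFORM:P2(v=0,ok=F), EMIT:P1(v=0,ok=F)] out:-; in:P3
Tick 5: [PARSE:-, VALIDATE:P3(v=1,ok=T), TRANSFORM:-, EMIT:P2(v=0,ok=F)] out:P1(v=0); in:-
Tick 6: [PARSE:-, VALIDATE:-, TRANSFORM:P3(v=3,ok=T), EMIT:-] out:P2(v=0); in:-
Tick 7: [PARSE:-, VALIDATE:-, TRANSFORM:-, EMIT:P3(v=3,ok=T)] out:-; in:-
Tick 8: [PARSE:-, VALIDATE:-, TRANSFORM:-, EMIT:-] out:P3(v=3); in:-
P2: arrives tick 2, valid=False (id=2, id%3=2), emit tick 6, final value 0

Answer: 6 0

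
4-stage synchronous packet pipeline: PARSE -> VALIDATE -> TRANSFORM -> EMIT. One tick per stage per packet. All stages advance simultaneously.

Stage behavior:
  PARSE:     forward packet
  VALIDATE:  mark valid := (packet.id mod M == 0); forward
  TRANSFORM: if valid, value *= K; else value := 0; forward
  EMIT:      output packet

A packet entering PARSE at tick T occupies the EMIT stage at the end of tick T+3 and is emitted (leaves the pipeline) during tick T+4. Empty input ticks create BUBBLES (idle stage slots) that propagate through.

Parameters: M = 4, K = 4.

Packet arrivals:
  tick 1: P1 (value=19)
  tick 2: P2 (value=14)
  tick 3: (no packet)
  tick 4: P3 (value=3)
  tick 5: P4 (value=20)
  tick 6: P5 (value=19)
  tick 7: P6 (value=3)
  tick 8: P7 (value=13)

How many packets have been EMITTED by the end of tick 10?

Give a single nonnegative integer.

Tick 1: [PARSE:P1(v=19,ok=F), VALIDATE:-, TRANSFORM:-, EMIT:-] out:-; in:P1
Tick 2: [PARSE:P2(v=14,ok=F), VALIDATE:P1(v=19,ok=F), TRANSFORM:-, EMIT:-] out:-; in:P2
Tick 3: [PARSE:-, VALIDATE:P2(v=14,ok=F), TRANSFORM:P1(v=0,ok=F), EMIT:-] out:-; in:-
Tick 4: [PARSE:P3(v=3,ok=F), VALIDATE:-, TRANSFORM:P2(v=0,ok=F), EMIT:P1(v=0,ok=F)] out:-; in:P3
Tick 5: [PARSE:P4(v=20,ok=F), VALIDATE:P3(v=3,ok=F), TRANSFORM:-, EMIT:P2(v=0,ok=F)] out:P1(v=0); in:P4
Tick 6: [PARSE:P5(v=19,ok=F), VALIDATE:P4(v=20,ok=T), TRANSFORM:P3(v=0,ok=F), EMIT:-] out:P2(v=0); in:P5
Tick 7: [PARSE:P6(v=3,ok=F), VALIDATE:P5(v=19,ok=F), TRANSFORM:P4(v=80,ok=T), EMIT:P3(v=0,ok=F)] out:-; in:P6
Tick 8: [PARSE:P7(v=13,ok=F), VALIDATE:P6(v=3,ok=F), TRANSFORM:P5(v=0,ok=F), EMIT:P4(v=80,ok=T)] out:P3(v=0); in:P7
Tick 9: [PARSE:-, VALIDATE:P7(v=13,ok=F), TRANSFORM:P6(v=0,ok=F), EMIT:P5(v=0,ok=F)] out:P4(v=80); in:-
Tick 10: [PARSE:-, VALIDATE:-, TRANSFORM:P7(v=0,ok=F), EMIT:P6(v=0,ok=F)] out:P5(v=0); in:-
Emitted by tick 10: ['P1', 'P2', 'P3', 'P4', 'P5']

Answer: 5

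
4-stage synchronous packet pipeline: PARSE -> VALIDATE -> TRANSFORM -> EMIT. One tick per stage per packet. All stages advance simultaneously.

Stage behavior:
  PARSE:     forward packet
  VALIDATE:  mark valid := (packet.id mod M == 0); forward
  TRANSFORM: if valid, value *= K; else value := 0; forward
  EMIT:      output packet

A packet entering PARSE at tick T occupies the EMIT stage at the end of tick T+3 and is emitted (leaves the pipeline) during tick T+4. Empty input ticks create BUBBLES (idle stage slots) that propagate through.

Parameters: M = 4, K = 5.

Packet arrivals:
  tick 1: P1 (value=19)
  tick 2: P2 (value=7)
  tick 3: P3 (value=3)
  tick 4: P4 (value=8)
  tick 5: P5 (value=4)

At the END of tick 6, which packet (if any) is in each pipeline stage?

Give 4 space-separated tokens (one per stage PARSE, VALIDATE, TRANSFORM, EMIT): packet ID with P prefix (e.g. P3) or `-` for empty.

Answer: - P5 P4 P3

Derivation:
Tick 1: [PARSE:P1(v=19,ok=F), VALIDATE:-, TRANSFORM:-, EMIT:-] out:-; in:P1
Tick 2: [PARSE:P2(v=7,ok=F), VALIDATE:P1(v=19,ok=F), TRANSFORM:-, EMIT:-] out:-; in:P2
Tick 3: [PARSE:P3(v=3,ok=F), VALIDATE:P2(v=7,ok=F), TRANSFORM:P1(v=0,ok=F), EMIT:-] out:-; in:P3
Tick 4: [PARSE:P4(v=8,ok=F), VALIDATE:P3(v=3,ok=F), TRANSFORM:P2(v=0,ok=F), EMIT:P1(v=0,ok=F)] out:-; in:P4
Tick 5: [PARSE:P5(v=4,ok=F), VALIDATE:P4(v=8,ok=T), TRANSFORM:P3(v=0,ok=F), EMIT:P2(v=0,ok=F)] out:P1(v=0); in:P5
Tick 6: [PARSE:-, VALIDATE:P5(v=4,ok=F), TRANSFORM:P4(v=40,ok=T), EMIT:P3(v=0,ok=F)] out:P2(v=0); in:-
At end of tick 6: ['-', 'P5', 'P4', 'P3']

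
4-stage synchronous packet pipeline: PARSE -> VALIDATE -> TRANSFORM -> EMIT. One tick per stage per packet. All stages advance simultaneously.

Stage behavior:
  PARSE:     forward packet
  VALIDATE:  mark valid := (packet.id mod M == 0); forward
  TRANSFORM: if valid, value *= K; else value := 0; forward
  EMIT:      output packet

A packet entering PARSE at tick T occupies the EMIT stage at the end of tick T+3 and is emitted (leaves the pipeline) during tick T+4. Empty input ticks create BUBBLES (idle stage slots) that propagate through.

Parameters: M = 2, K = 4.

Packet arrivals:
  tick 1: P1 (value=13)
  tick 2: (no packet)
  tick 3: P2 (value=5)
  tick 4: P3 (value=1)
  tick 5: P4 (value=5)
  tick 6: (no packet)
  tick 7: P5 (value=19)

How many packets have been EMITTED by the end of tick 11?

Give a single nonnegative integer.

Tick 1: [PARSE:P1(v=13,ok=F), VALIDATE:-, TRANSFORM:-, EMIT:-] out:-; in:P1
Tick 2: [PARSE:-, VALIDATE:P1(v=13,ok=F), TRANSFORM:-, EMIT:-] out:-; in:-
Tick 3: [PARSE:P2(v=5,ok=F), VALIDATE:-, TRANSFORM:P1(v=0,ok=F), EMIT:-] out:-; in:P2
Tick 4: [PARSE:P3(v=1,ok=F), VALIDATE:P2(v=5,ok=T), TRANSFORM:-, EMIT:P1(v=0,ok=F)] out:-; in:P3
Tick 5: [PARSE:P4(v=5,ok=F), VALIDATE:P3(v=1,ok=F), TRANSFORM:P2(v=20,ok=T), EMIT:-] out:P1(v=0); in:P4
Tick 6: [PARSE:-, VALIDATE:P4(v=5,ok=T), TRANSFORM:P3(v=0,ok=F), EMIT:P2(v=20,ok=T)] out:-; in:-
Tick 7: [PARSE:P5(v=19,ok=F), VALIDATE:-, TRANSFORM:P4(v=20,ok=T), EMIT:P3(v=0,ok=F)] out:P2(v=20); in:P5
Tick 8: [PARSE:-, VALIDATE:P5(v=19,ok=F), TRANSFORM:-, EMIT:P4(v=20,ok=T)] out:P3(v=0); in:-
Tick 9: [PARSE:-, VALIDATE:-, TRANSFORM:P5(v=0,ok=F), EMIT:-] out:P4(v=20); in:-
Tick 10: [PARSE:-, VALIDATE:-, TRANSFORM:-, EMIT:P5(v=0,ok=F)] out:-; in:-
Tick 11: [PARSE:-, VALIDATE:-, TRANSFORM:-, EMIT:-] out:P5(v=0); in:-
Emitted by tick 11: ['P1', 'P2', 'P3', 'P4', 'P5']

Answer: 5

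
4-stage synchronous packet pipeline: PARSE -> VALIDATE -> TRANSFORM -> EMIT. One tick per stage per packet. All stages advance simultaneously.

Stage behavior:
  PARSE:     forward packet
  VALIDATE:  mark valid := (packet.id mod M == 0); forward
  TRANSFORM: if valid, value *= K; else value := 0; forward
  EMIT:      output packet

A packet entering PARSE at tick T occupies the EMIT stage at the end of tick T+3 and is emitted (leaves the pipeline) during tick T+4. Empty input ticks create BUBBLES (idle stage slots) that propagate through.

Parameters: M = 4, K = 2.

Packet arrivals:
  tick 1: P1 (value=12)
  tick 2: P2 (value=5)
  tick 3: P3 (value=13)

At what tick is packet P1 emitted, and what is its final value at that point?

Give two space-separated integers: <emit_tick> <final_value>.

Tick 1: [PARSE:P1(v=12,ok=F), VALIDATE:-, TRANSFORM:-, EMIT:-] out:-; in:P1
Tick 2: [PARSE:P2(v=5,ok=F), VALIDATE:P1(v=12,ok=F), TRANSFORM:-, EMIT:-] out:-; in:P2
Tick 3: [PARSE:P3(v=13,ok=F), VALIDATE:P2(v=5,ok=F), TRANSFORM:P1(v=0,ok=F), EMIT:-] out:-; in:P3
Tick 4: [PARSE:-, VALIDATE:P3(v=13,ok=F), TRANSFORM:P2(v=0,ok=F), EMIT:P1(v=0,ok=F)] out:-; in:-
Tick 5: [PARSE:-, VALIDATE:-, TRANSFORM:P3(v=0,ok=F), EMIT:P2(v=0,ok=F)] out:P1(v=0); in:-
Tick 6: [PARSE:-, VALIDATE:-, TRANSFORM:-, EMIT:P3(v=0,ok=F)] out:P2(v=0); in:-
Tick 7: [PARSE:-, VALIDATE:-, TRANSFORM:-, EMIT:-] out:P3(v=0); in:-
P1: arrives tick 1, valid=False (id=1, id%4=1), emit tick 5, final value 0

Answer: 5 0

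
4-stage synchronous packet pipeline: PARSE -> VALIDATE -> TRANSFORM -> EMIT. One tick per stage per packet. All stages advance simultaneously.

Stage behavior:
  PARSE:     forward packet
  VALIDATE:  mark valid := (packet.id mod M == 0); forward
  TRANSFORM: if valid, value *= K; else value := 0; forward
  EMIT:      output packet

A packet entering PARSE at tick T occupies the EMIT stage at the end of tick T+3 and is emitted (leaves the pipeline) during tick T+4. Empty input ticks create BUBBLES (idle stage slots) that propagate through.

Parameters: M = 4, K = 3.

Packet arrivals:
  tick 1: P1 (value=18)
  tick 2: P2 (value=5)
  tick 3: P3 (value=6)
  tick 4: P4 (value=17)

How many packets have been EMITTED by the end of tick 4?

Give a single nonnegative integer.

Tick 1: [PARSE:P1(v=18,ok=F), VALIDATE:-, TRANSFORM:-, EMIT:-] out:-; in:P1
Tick 2: [PARSE:P2(v=5,ok=F), VALIDATE:P1(v=18,ok=F), TRANSFORM:-, EMIT:-] out:-; in:P2
Tick 3: [PARSE:P3(v=6,ok=F), VALIDATE:P2(v=5,ok=F), TRANSFORM:P1(v=0,ok=F), EMIT:-] out:-; in:P3
Tick 4: [PARSE:P4(v=17,ok=F), VALIDATE:P3(v=6,ok=F), TRANSFORM:P2(v=0,ok=F), EMIT:P1(v=0,ok=F)] out:-; in:P4
Emitted by tick 4: []

Answer: 0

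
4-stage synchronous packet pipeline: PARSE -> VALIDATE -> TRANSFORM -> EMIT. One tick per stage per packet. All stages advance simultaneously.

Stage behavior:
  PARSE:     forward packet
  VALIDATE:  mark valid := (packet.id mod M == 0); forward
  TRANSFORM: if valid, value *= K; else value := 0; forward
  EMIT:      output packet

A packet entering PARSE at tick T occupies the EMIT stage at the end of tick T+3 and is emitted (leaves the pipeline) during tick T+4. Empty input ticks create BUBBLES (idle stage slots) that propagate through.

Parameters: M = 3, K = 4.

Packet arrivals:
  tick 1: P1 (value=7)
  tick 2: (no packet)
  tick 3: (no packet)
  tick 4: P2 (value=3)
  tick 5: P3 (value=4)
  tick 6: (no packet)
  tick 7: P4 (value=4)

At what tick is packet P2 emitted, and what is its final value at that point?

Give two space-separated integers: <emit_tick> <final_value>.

Answer: 8 0

Derivation:
Tick 1: [PARSE:P1(v=7,ok=F), VALIDATE:-, TRANSFORM:-, EMIT:-] out:-; in:P1
Tick 2: [PARSE:-, VALIDATE:P1(v=7,ok=F), TRANSFORM:-, EMIT:-] out:-; in:-
Tick 3: [PARSE:-, VALIDATE:-, TRANSFORM:P1(v=0,ok=F), EMIT:-] out:-; in:-
Tick 4: [PARSE:P2(v=3,ok=F), VALIDATE:-, TRANSFORM:-, EMIT:P1(v=0,ok=F)] out:-; in:P2
Tick 5: [PARSE:P3(v=4,ok=F), VALIDATE:P2(v=3,ok=F), TRANSFORM:-, EMIT:-] out:P1(v=0); in:P3
Tick 6: [PARSE:-, VALIDATE:P3(v=4,ok=T), TRANSFORM:P2(v=0,ok=F), EMIT:-] out:-; in:-
Tick 7: [PARSE:P4(v=4,ok=F), VALIDATE:-, TRANSFORM:P3(v=16,ok=T), EMIT:P2(v=0,ok=F)] out:-; in:P4
Tick 8: [PARSE:-, VALIDATE:P4(v=4,ok=F), TRANSFORM:-, EMIT:P3(v=16,ok=T)] out:P2(v=0); in:-
Tick 9: [PARSE:-, VALIDATE:-, TRANSFORM:P4(v=0,ok=F), EMIT:-] out:P3(v=16); in:-
Tick 10: [PARSE:-, VALIDATE:-, TRANSFORM:-, EMIT:P4(v=0,ok=F)] out:-; in:-
Tick 11: [PARSE:-, VALIDATE:-, TRANSFORM:-, EMIT:-] out:P4(v=0); in:-
P2: arrives tick 4, valid=False (id=2, id%3=2), emit tick 8, final value 0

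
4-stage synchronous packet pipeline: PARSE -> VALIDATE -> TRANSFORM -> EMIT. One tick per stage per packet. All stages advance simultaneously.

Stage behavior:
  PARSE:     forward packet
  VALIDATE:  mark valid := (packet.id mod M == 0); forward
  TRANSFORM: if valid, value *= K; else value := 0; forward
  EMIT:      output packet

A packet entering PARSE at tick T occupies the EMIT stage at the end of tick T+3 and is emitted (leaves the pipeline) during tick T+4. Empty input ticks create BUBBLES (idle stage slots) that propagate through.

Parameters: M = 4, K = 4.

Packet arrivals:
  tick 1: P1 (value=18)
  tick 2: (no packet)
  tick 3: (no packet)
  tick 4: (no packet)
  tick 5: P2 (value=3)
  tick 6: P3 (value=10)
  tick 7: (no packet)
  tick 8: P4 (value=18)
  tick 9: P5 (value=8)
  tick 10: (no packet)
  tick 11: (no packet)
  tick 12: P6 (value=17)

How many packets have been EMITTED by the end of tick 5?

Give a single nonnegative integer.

Tick 1: [PARSE:P1(v=18,ok=F), VALIDATE:-, TRANSFORM:-, EMIT:-] out:-; in:P1
Tick 2: [PARSE:-, VALIDATE:P1(v=18,ok=F), TRANSFORM:-, EMIT:-] out:-; in:-
Tick 3: [PARSE:-, VALIDATE:-, TRANSFORM:P1(v=0,ok=F), EMIT:-] out:-; in:-
Tick 4: [PARSE:-, VALIDATE:-, TRANSFORM:-, EMIT:P1(v=0,ok=F)] out:-; in:-
Tick 5: [PARSE:P2(v=3,ok=F), VALIDATE:-, TRANSFORM:-, EMIT:-] out:P1(v=0); in:P2
Emitted by tick 5: ['P1']

Answer: 1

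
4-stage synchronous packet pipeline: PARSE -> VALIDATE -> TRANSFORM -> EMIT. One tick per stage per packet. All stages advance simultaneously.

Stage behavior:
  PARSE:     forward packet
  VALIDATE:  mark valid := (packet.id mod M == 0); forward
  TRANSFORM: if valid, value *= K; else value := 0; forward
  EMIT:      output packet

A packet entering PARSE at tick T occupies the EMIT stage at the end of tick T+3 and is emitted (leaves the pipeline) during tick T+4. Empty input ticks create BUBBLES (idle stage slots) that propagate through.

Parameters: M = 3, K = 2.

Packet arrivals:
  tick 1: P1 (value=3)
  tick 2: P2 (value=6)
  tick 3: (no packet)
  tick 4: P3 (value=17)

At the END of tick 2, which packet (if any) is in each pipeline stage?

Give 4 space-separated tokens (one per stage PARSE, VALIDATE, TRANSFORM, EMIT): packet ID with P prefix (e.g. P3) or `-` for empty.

Answer: P2 P1 - -

Derivation:
Tick 1: [PARSE:P1(v=3,ok=F), VALIDATE:-, TRANSFORM:-, EMIT:-] out:-; in:P1
Tick 2: [PARSE:P2(v=6,ok=F), VALIDATE:P1(v=3,ok=F), TRANSFORM:-, EMIT:-] out:-; in:P2
At end of tick 2: ['P2', 'P1', '-', '-']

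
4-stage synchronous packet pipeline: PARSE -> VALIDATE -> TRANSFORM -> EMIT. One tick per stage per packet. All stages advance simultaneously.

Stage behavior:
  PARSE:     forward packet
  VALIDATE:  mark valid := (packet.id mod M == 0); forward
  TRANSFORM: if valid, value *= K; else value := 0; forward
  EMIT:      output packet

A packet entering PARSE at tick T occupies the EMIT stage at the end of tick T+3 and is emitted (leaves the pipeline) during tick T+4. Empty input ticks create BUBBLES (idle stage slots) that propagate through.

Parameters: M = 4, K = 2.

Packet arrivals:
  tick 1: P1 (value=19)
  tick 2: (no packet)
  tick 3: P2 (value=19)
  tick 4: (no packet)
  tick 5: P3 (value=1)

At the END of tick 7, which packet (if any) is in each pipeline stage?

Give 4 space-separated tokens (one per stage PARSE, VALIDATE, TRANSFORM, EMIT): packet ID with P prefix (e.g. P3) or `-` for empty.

Answer: - - P3 -

Derivation:
Tick 1: [PARSE:P1(v=19,ok=F), VALIDATE:-, TRANSFORM:-, EMIT:-] out:-; in:P1
Tick 2: [PARSE:-, VALIDATE:P1(v=19,ok=F), TRANSFORM:-, EMIT:-] out:-; in:-
Tick 3: [PARSE:P2(v=19,ok=F), VALIDATE:-, TRANSFORM:P1(v=0,ok=F), EMIT:-] out:-; in:P2
Tick 4: [PARSE:-, VALIDATE:P2(v=19,ok=F), TRANSFORM:-, EMIT:P1(v=0,ok=F)] out:-; in:-
Tick 5: [PARSE:P3(v=1,ok=F), VALIDATE:-, TRANSFORM:P2(v=0,ok=F), EMIT:-] out:P1(v=0); in:P3
Tick 6: [PARSE:-, VALIDATE:P3(v=1,ok=F), TRANSFORM:-, EMIT:P2(v=0,ok=F)] out:-; in:-
Tick 7: [PARSE:-, VALIDATE:-, TRANSFORM:P3(v=0,ok=F), EMIT:-] out:P2(v=0); in:-
At end of tick 7: ['-', '-', 'P3', '-']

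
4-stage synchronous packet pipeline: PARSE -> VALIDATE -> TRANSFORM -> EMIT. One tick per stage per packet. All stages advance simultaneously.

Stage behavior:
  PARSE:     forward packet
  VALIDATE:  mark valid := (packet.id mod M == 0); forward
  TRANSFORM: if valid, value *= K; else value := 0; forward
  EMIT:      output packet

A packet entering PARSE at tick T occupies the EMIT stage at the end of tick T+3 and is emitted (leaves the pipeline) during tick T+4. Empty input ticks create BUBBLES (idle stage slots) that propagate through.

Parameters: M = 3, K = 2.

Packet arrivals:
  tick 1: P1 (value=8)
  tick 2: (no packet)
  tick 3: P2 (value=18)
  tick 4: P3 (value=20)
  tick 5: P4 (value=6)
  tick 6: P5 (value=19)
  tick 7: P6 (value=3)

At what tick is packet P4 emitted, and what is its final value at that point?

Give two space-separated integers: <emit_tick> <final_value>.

Answer: 9 0

Derivation:
Tick 1: [PARSE:P1(v=8,ok=F), VALIDATE:-, TRANSFORM:-, EMIT:-] out:-; in:P1
Tick 2: [PARSE:-, VALIDATE:P1(v=8,ok=F), TRANSFORM:-, EMIT:-] out:-; in:-
Tick 3: [PARSE:P2(v=18,ok=F), VALIDATE:-, TRANSFORM:P1(v=0,ok=F), EMIT:-] out:-; in:P2
Tick 4: [PARSE:P3(v=20,ok=F), VALIDATE:P2(v=18,ok=F), TRANSFORM:-, EMIT:P1(v=0,ok=F)] out:-; in:P3
Tick 5: [PARSE:P4(v=6,ok=F), VALIDATE:P3(v=20,ok=T), TRANSFORM:P2(v=0,ok=F), EMIT:-] out:P1(v=0); in:P4
Tick 6: [PARSE:P5(v=19,ok=F), VALIDATE:P4(v=6,ok=F), TRANSFORM:P3(v=40,ok=T), EMIT:P2(v=0,ok=F)] out:-; in:P5
Tick 7: [PARSE:P6(v=3,ok=F), VALIDATE:P5(v=19,ok=F), TRANSFORM:P4(v=0,ok=F), EMIT:P3(v=40,ok=T)] out:P2(v=0); in:P6
Tick 8: [PARSE:-, VALIDATE:P6(v=3,ok=T), TRANSFORM:P5(v=0,ok=F), EMIT:P4(v=0,ok=F)] out:P3(v=40); in:-
Tick 9: [PARSE:-, VALIDATE:-, TRANSFORM:P6(v=6,ok=T), EMIT:P5(v=0,ok=F)] out:P4(v=0); in:-
Tick 10: [PARSE:-, VALIDATE:-, TRANSFORM:-, EMIT:P6(v=6,ok=T)] out:P5(v=0); in:-
Tick 11: [PARSE:-, VALIDATE:-, TRANSFORM:-, EMIT:-] out:P6(v=6); in:-
P4: arrives tick 5, valid=False (id=4, id%3=1), emit tick 9, final value 0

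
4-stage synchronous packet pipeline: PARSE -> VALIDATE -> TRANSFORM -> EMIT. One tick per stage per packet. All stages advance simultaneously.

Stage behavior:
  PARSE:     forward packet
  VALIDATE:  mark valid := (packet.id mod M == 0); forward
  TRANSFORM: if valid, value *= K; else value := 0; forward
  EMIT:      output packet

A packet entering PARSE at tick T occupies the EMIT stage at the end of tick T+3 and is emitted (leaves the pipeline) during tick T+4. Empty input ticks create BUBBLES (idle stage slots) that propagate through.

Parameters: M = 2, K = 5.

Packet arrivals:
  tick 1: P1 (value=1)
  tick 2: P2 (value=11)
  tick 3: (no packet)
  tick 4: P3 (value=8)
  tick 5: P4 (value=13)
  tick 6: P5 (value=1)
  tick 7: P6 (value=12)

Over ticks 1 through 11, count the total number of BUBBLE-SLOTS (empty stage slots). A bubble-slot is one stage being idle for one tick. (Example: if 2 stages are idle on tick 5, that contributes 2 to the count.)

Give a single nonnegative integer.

Answer: 20

Derivation:
Tick 1: [PARSE:P1(v=1,ok=F), VALIDATE:-, TRANSFORM:-, EMIT:-] out:-; bubbles=3
Tick 2: [PARSE:P2(v=11,ok=F), VALIDATE:P1(v=1,ok=F), TRANSFORM:-, EMIT:-] out:-; bubbles=2
Tick 3: [PARSE:-, VALIDATE:P2(v=11,ok=T), TRANSFORM:P1(v=0,ok=F), EMIT:-] out:-; bubbles=2
Tick 4: [PARSE:P3(v=8,ok=F), VALIDATE:-, TRANSFORM:P2(v=55,ok=T), EMIT:P1(v=0,ok=F)] out:-; bubbles=1
Tick 5: [PARSE:P4(v=13,ok=F), VALIDATE:P3(v=8,ok=F), TRANSFORM:-, EMIT:P2(v=55,ok=T)] out:P1(v=0); bubbles=1
Tick 6: [PARSE:P5(v=1,ok=F), VALIDATE:P4(v=13,ok=T), TRANSFORM:P3(v=0,ok=F), EMIT:-] out:P2(v=55); bubbles=1
Tick 7: [PARSE:P6(v=12,ok=F), VALIDATE:P5(v=1,ok=F), TRANSFORM:P4(v=65,ok=T), EMIT:P3(v=0,ok=F)] out:-; bubbles=0
Tick 8: [PARSE:-, VALIDATE:P6(v=12,ok=T), TRANSFORM:P5(v=0,ok=F), EMIT:P4(v=65,ok=T)] out:P3(v=0); bubbles=1
Tick 9: [PARSE:-, VALIDATE:-, TRANSFORM:P6(v=60,ok=T), EMIT:P5(v=0,ok=F)] out:P4(v=65); bubbles=2
Tick 10: [PARSE:-, VALIDATE:-, TRANSFORM:-, EMIT:P6(v=60,ok=T)] out:P5(v=0); bubbles=3
Tick 11: [PARSE:-, VALIDATE:-, TRANSFORM:-, EMIT:-] out:P6(v=60); bubbles=4
Total bubble-slots: 20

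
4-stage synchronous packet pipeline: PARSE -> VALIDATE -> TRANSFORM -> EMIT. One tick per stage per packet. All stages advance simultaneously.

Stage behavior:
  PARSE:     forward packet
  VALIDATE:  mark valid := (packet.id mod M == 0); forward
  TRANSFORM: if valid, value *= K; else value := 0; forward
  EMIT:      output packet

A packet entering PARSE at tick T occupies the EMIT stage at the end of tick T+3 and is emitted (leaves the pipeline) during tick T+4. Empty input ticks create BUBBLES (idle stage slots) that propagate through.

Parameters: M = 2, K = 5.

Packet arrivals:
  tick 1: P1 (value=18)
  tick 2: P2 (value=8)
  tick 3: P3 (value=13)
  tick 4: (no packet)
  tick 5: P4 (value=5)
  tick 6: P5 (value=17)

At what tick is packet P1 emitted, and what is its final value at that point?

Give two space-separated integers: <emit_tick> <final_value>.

Tick 1: [PARSE:P1(v=18,ok=F), VALIDATE:-, TRANSFORM:-, EMIT:-] out:-; in:P1
Tick 2: [PARSE:P2(v=8,ok=F), VALIDATE:P1(v=18,ok=F), TRANSFORM:-, EMIT:-] out:-; in:P2
Tick 3: [PARSE:P3(v=13,ok=F), VALIDATE:P2(v=8,ok=T), TRANSFORM:P1(v=0,ok=F), EMIT:-] out:-; in:P3
Tick 4: [PARSE:-, VALIDATE:P3(v=13,ok=F), TRANSFORM:P2(v=40,ok=T), EMIT:P1(v=0,ok=F)] out:-; in:-
Tick 5: [PARSE:P4(v=5,ok=F), VALIDATE:-, TRANSFORM:P3(v=0,ok=F), EMIT:P2(v=40,ok=T)] out:P1(v=0); in:P4
Tick 6: [PARSE:P5(v=17,ok=F), VALIDATE:P4(v=5,ok=T), TRANSFORM:-, EMIT:P3(v=0,ok=F)] out:P2(v=40); in:P5
Tick 7: [PARSE:-, VALIDATE:P5(v=17,ok=F), TRANSFORM:P4(v=25,ok=T), EMIT:-] out:P3(v=0); in:-
Tick 8: [PARSE:-, VALIDATE:-, TRANSFORM:P5(v=0,ok=F), EMIT:P4(v=25,ok=T)] out:-; in:-
Tick 9: [PARSE:-, VALIDATE:-, TRANSFORM:-, EMIT:P5(v=0,ok=F)] out:P4(v=25); in:-
Tick 10: [PARSE:-, VALIDATE:-, TRANSFORM:-, EMIT:-] out:P5(v=0); in:-
P1: arrives tick 1, valid=False (id=1, id%2=1), emit tick 5, final value 0

Answer: 5 0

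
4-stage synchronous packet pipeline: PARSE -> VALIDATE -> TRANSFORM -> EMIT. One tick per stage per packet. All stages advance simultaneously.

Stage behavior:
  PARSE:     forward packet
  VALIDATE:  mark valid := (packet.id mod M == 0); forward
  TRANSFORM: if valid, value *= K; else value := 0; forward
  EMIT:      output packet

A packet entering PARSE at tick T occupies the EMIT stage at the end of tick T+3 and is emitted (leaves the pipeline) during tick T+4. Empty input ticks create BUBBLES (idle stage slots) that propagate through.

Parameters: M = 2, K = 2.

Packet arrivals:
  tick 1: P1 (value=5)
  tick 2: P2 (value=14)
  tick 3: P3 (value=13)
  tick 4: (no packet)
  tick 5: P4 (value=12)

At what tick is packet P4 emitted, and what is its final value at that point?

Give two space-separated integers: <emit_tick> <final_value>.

Answer: 9 24

Derivation:
Tick 1: [PARSE:P1(v=5,ok=F), VALIDATE:-, TRANSFORM:-, EMIT:-] out:-; in:P1
Tick 2: [PARSE:P2(v=14,ok=F), VALIDATE:P1(v=5,ok=F), TRANSFORM:-, EMIT:-] out:-; in:P2
Tick 3: [PARSE:P3(v=13,ok=F), VALIDATE:P2(v=14,ok=T), TRANSFORM:P1(v=0,ok=F), EMIT:-] out:-; in:P3
Tick 4: [PARSE:-, VALIDATE:P3(v=13,ok=F), TRANSFORM:P2(v=28,ok=T), EMIT:P1(v=0,ok=F)] out:-; in:-
Tick 5: [PARSE:P4(v=12,ok=F), VALIDATE:-, TRANSFORM:P3(v=0,ok=F), EMIT:P2(v=28,ok=T)] out:P1(v=0); in:P4
Tick 6: [PARSE:-, VALIDATE:P4(v=12,ok=T), TRANSFORM:-, EMIT:P3(v=0,ok=F)] out:P2(v=28); in:-
Tick 7: [PARSE:-, VALIDATE:-, TRANSFORM:P4(v=24,ok=T), EMIT:-] out:P3(v=0); in:-
Tick 8: [PARSE:-, VALIDATE:-, TRANSFORM:-, EMIT:P4(v=24,ok=T)] out:-; in:-
Tick 9: [PARSE:-, VALIDATE:-, TRANSFORM:-, EMIT:-] out:P4(v=24); in:-
P4: arrives tick 5, valid=True (id=4, id%2=0), emit tick 9, final value 24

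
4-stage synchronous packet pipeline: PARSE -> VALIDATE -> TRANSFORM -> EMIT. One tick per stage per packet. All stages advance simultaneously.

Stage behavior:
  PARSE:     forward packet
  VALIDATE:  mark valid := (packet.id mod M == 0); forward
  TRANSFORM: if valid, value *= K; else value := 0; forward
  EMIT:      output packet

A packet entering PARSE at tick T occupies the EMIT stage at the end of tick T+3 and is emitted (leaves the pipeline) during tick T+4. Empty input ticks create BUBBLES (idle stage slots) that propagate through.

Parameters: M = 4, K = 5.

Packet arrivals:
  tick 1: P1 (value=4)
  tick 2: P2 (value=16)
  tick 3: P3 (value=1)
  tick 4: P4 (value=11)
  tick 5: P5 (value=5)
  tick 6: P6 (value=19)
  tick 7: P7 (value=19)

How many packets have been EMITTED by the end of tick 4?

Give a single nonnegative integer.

Answer: 0

Derivation:
Tick 1: [PARSE:P1(v=4,ok=F), VALIDATE:-, TRANSFORM:-, EMIT:-] out:-; in:P1
Tick 2: [PARSE:P2(v=16,ok=F), VALIDATE:P1(v=4,ok=F), TRANSFORM:-, EMIT:-] out:-; in:P2
Tick 3: [PARSE:P3(v=1,ok=F), VALIDATE:P2(v=16,ok=F), TRANSFORM:P1(v=0,ok=F), EMIT:-] out:-; in:P3
Tick 4: [PARSE:P4(v=11,ok=F), VALIDATE:P3(v=1,ok=F), TRANSFORM:P2(v=0,ok=F), EMIT:P1(v=0,ok=F)] out:-; in:P4
Emitted by tick 4: []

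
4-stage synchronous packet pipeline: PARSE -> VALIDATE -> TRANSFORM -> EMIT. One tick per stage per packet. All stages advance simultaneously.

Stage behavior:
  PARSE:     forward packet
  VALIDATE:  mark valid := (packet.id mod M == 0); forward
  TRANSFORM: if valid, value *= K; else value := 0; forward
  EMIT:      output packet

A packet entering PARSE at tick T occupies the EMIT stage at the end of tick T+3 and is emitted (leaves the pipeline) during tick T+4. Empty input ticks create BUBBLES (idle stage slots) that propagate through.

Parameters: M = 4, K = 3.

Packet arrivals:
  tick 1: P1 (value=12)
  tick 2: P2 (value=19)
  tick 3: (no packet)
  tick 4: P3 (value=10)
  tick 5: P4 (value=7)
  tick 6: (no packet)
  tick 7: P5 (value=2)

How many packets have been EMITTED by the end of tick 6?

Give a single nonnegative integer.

Tick 1: [PARSE:P1(v=12,ok=F), VALIDATE:-, TRANSFORM:-, EMIT:-] out:-; in:P1
Tick 2: [PARSE:P2(v=19,ok=F), VALIDATE:P1(v=12,ok=F), TRANSFORM:-, EMIT:-] out:-; in:P2
Tick 3: [PARSE:-, VALIDATE:P2(v=19,ok=F), TRANSFORM:P1(v=0,ok=F), EMIT:-] out:-; in:-
Tick 4: [PARSE:P3(v=10,ok=F), VALIDATE:-, TRANSFORM:P2(v=0,ok=F), EMIT:P1(v=0,ok=F)] out:-; in:P3
Tick 5: [PARSE:P4(v=7,ok=F), VALIDATE:P3(v=10,ok=F), TRANSFORM:-, EMIT:P2(v=0,ok=F)] out:P1(v=0); in:P4
Tick 6: [PARSE:-, VALIDATE:P4(v=7,ok=T), TRANSFORM:P3(v=0,ok=F), EMIT:-] out:P2(v=0); in:-
Emitted by tick 6: ['P1', 'P2']

Answer: 2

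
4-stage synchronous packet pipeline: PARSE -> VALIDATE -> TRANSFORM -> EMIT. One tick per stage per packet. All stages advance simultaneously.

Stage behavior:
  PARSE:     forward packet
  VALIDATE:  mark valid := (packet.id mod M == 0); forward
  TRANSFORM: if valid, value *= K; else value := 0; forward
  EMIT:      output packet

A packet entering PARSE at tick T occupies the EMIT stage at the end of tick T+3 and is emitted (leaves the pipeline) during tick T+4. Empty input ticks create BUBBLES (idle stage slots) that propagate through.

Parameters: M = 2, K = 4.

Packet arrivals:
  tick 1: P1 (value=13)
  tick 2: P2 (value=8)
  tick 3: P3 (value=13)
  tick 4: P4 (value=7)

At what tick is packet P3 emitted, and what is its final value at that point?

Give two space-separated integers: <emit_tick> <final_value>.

Answer: 7 0

Derivation:
Tick 1: [PARSE:P1(v=13,ok=F), VALIDATE:-, TRANSFORM:-, EMIT:-] out:-; in:P1
Tick 2: [PARSE:P2(v=8,ok=F), VALIDATE:P1(v=13,ok=F), TRANSFORM:-, EMIT:-] out:-; in:P2
Tick 3: [PARSE:P3(v=13,ok=F), VALIDATE:P2(v=8,ok=T), TRANSFORM:P1(v=0,ok=F), EMIT:-] out:-; in:P3
Tick 4: [PARSE:P4(v=7,ok=F), VALIDATE:P3(v=13,ok=F), TRANSFORM:P2(v=32,ok=T), EMIT:P1(v=0,ok=F)] out:-; in:P4
Tick 5: [PARSE:-, VALIDATE:P4(v=7,ok=T), TRANSFORM:P3(v=0,ok=F), EMIT:P2(v=32,ok=T)] out:P1(v=0); in:-
Tick 6: [PARSE:-, VALIDATE:-, TRANSFORM:P4(v=28,ok=T), EMIT:P3(v=0,ok=F)] out:P2(v=32); in:-
Tick 7: [PARSE:-, VALIDATE:-, TRANSFORM:-, EMIT:P4(v=28,ok=T)] out:P3(v=0); in:-
Tick 8: [PARSE:-, VALIDATE:-, TRANSFORM:-, EMIT:-] out:P4(v=28); in:-
P3: arrives tick 3, valid=False (id=3, id%2=1), emit tick 7, final value 0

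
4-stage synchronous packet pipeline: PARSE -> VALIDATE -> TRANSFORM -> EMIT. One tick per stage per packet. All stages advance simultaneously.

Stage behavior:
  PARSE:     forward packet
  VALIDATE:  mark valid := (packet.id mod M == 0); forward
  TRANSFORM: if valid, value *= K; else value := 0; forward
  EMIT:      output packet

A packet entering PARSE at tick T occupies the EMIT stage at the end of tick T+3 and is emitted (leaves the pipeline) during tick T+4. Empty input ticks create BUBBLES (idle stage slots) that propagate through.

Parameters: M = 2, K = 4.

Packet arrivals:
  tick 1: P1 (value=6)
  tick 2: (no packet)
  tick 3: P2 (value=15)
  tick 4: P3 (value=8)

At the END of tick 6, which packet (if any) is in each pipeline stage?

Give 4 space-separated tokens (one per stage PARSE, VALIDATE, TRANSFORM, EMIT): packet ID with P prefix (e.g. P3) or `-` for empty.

Tick 1: [PARSE:P1(v=6,ok=F), VALIDATE:-, TRANSFORM:-, EMIT:-] out:-; in:P1
Tick 2: [PARSE:-, VALIDATE:P1(v=6,ok=F), TRANSFORM:-, EMIT:-] out:-; in:-
Tick 3: [PARSE:P2(v=15,ok=F), VALIDATE:-, TRANSFORM:P1(v=0,ok=F), EMIT:-] out:-; in:P2
Tick 4: [PARSE:P3(v=8,ok=F), VALIDATE:P2(v=15,ok=T), TRANSFORM:-, EMIT:P1(v=0,ok=F)] out:-; in:P3
Tick 5: [PARSE:-, VALIDATE:P3(v=8,ok=F), TRANSFORM:P2(v=60,ok=T), EMIT:-] out:P1(v=0); in:-
Tick 6: [PARSE:-, VALIDATE:-, TRANSFORM:P3(v=0,ok=F), EMIT:P2(v=60,ok=T)] out:-; in:-
At end of tick 6: ['-', '-', 'P3', 'P2']

Answer: - - P3 P2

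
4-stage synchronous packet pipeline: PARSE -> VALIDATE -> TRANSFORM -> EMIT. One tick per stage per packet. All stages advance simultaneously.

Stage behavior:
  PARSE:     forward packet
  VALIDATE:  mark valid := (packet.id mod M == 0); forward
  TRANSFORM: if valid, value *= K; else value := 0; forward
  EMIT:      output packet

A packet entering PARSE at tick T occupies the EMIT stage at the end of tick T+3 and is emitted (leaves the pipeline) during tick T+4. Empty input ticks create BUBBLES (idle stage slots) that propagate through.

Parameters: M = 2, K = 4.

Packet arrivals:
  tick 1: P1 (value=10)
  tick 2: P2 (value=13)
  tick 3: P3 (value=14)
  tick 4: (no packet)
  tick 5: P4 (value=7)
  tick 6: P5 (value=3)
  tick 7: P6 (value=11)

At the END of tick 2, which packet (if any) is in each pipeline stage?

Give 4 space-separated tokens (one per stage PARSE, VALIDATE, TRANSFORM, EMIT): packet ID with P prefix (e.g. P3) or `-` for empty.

Answer: P2 P1 - -

Derivation:
Tick 1: [PARSE:P1(v=10,ok=F), VALIDATE:-, TRANSFORM:-, EMIT:-] out:-; in:P1
Tick 2: [PARSE:P2(v=13,ok=F), VALIDATE:P1(v=10,ok=F), TRANSFORM:-, EMIT:-] out:-; in:P2
At end of tick 2: ['P2', 'P1', '-', '-']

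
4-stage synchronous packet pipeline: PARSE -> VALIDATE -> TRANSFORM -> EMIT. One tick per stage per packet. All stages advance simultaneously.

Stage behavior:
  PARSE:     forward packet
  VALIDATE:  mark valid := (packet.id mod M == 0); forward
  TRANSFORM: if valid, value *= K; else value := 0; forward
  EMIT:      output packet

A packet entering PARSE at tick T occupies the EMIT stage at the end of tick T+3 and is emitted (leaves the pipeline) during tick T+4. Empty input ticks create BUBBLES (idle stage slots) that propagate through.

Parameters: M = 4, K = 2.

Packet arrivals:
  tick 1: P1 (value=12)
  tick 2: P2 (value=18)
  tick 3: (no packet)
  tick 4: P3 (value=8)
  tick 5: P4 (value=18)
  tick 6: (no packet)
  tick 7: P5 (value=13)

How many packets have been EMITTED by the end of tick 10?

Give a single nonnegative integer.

Tick 1: [PARSE:P1(v=12,ok=F), VALIDATE:-, TRANSFORM:-, EMIT:-] out:-; in:P1
Tick 2: [PARSE:P2(v=18,ok=F), VALIDATE:P1(v=12,ok=F), TRANSFORM:-, EMIT:-] out:-; in:P2
Tick 3: [PARSE:-, VALIDATE:P2(v=18,ok=F), TRANSFORM:P1(v=0,ok=F), EMIT:-] out:-; in:-
Tick 4: [PARSE:P3(v=8,ok=F), VALIDATE:-, TRANSFORM:P2(v=0,ok=F), EMIT:P1(v=0,ok=F)] out:-; in:P3
Tick 5: [PARSE:P4(v=18,ok=F), VALIDATE:P3(v=8,ok=F), TRANSFORM:-, EMIT:P2(v=0,ok=F)] out:P1(v=0); in:P4
Tick 6: [PARSE:-, VALIDATE:P4(v=18,ok=T), TRANSFORM:P3(v=0,ok=F), EMIT:-] out:P2(v=0); in:-
Tick 7: [PARSE:P5(v=13,ok=F), VALIDATE:-, TRANSFORM:P4(v=36,ok=T), EMIT:P3(v=0,ok=F)] out:-; in:P5
Tick 8: [PARSE:-, VALIDATE:P5(v=13,ok=F), TRANSFORM:-, EMIT:P4(v=36,ok=T)] out:P3(v=0); in:-
Tick 9: [PARSE:-, VALIDATE:-, TRANSFORM:P5(v=0,ok=F), EMIT:-] out:P4(v=36); in:-
Tick 10: [PARSE:-, VALIDATE:-, TRANSFORM:-, EMIT:P5(v=0,ok=F)] out:-; in:-
Emitted by tick 10: ['P1', 'P2', 'P3', 'P4']

Answer: 4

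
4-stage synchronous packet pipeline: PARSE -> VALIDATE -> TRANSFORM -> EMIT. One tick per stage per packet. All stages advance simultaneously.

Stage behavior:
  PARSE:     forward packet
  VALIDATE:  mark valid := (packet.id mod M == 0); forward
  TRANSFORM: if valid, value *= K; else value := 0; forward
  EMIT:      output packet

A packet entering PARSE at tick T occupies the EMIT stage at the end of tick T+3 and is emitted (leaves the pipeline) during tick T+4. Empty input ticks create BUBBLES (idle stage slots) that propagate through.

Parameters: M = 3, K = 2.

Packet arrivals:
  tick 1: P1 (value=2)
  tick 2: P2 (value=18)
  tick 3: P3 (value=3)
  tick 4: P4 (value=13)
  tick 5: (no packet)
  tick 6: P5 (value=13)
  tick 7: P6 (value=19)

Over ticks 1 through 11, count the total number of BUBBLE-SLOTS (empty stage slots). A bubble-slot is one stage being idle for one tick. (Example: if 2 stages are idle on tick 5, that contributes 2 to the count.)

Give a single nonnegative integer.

Tick 1: [PARSE:P1(v=2,ok=F), VALIDATE:-, TRANSFORM:-, EMIT:-] out:-; bubbles=3
Tick 2: [PARSE:P2(v=18,ok=F), VALIDATE:P1(v=2,ok=F), TRANSFORM:-, EMIT:-] out:-; bubbles=2
Tick 3: [PARSE:P3(v=3,ok=F), VALIDATE:P2(v=18,ok=F), TRANSFORM:P1(v=0,ok=F), EMIT:-] out:-; bubbles=1
Tick 4: [PARSE:P4(v=13,ok=F), VALIDATE:P3(v=3,ok=T), TRANSFORM:P2(v=0,ok=F), EMIT:P1(v=0,ok=F)] out:-; bubbles=0
Tick 5: [PARSE:-, VALIDATE:P4(v=13,ok=F), TRANSFORM:P3(v=6,ok=T), EMIT:P2(v=0,ok=F)] out:P1(v=0); bubbles=1
Tick 6: [PARSE:P5(v=13,ok=F), VALIDATE:-, TRANSFORM:P4(v=0,ok=F), EMIT:P3(v=6,ok=T)] out:P2(v=0); bubbles=1
Tick 7: [PARSE:P6(v=19,ok=F), VALIDATE:P5(v=13,ok=F), TRANSFORM:-, EMIT:P4(v=0,ok=F)] out:P3(v=6); bubbles=1
Tick 8: [PARSE:-, VALIDATE:P6(v=19,ok=T), TRANSFORM:P5(v=0,ok=F), EMIT:-] out:P4(v=0); bubbles=2
Tick 9: [PARSE:-, VALIDATE:-, TRANSFORM:P6(v=38,ok=T), EMIT:P5(v=0,ok=F)] out:-; bubbles=2
Tick 10: [PARSE:-, VALIDATE:-, TRANSFORM:-, EMIT:P6(v=38,ok=T)] out:P5(v=0); bubbles=3
Tick 11: [PARSE:-, VALIDATE:-, TRANSFORM:-, EMIT:-] out:P6(v=38); bubbles=4
Total bubble-slots: 20

Answer: 20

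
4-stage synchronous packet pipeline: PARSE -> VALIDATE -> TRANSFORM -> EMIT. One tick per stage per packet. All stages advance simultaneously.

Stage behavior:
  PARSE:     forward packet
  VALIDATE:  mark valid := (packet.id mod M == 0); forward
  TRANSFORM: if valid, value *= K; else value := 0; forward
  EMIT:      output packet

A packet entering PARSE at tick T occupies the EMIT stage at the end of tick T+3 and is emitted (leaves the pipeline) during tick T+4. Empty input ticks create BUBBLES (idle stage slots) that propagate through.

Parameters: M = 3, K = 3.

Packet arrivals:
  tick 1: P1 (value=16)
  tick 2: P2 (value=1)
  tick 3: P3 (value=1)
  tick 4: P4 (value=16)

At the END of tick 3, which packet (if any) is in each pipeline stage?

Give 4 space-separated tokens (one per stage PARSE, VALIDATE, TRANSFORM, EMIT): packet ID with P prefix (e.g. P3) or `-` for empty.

Tick 1: [PARSE:P1(v=16,ok=F), VALIDATE:-, TRANSFORM:-, EMIT:-] out:-; in:P1
Tick 2: [PARSE:P2(v=1,ok=F), VALIDATE:P1(v=16,ok=F), TRANSFORM:-, EMIT:-] out:-; in:P2
Tick 3: [PARSE:P3(v=1,ok=F), VALIDATE:P2(v=1,ok=F), TRANSFORM:P1(v=0,ok=F), EMIT:-] out:-; in:P3
At end of tick 3: ['P3', 'P2', 'P1', '-']

Answer: P3 P2 P1 -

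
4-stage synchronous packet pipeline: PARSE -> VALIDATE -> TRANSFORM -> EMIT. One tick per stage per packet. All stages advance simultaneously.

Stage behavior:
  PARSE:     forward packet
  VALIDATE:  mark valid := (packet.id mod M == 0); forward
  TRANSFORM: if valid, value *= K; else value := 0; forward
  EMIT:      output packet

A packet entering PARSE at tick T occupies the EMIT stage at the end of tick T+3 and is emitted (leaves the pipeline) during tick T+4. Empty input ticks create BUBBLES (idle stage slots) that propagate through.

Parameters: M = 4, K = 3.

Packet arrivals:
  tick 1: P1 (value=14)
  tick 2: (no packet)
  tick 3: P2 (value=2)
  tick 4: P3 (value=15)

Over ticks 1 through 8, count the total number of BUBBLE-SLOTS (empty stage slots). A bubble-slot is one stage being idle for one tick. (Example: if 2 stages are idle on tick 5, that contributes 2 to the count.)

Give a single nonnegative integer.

Answer: 20

Derivation:
Tick 1: [PARSE:P1(v=14,ok=F), VALIDATE:-, TRANSFORM:-, EMIT:-] out:-; bubbles=3
Tick 2: [PARSE:-, VALIDATE:P1(v=14,ok=F), TRANSFORM:-, EMIT:-] out:-; bubbles=3
Tick 3: [PARSE:P2(v=2,ok=F), VALIDATE:-, TRANSFORM:P1(v=0,ok=F), EMIT:-] out:-; bubbles=2
Tick 4: [PARSE:P3(v=15,ok=F), VALIDATE:P2(v=2,ok=F), TRANSFORM:-, EMIT:P1(v=0,ok=F)] out:-; bubbles=1
Tick 5: [PARSE:-, VALIDATE:P3(v=15,ok=F), TRANSFORM:P2(v=0,ok=F), EMIT:-] out:P1(v=0); bubbles=2
Tick 6: [PARSE:-, VALIDATE:-, TRANSFORM:P3(v=0,ok=F), EMIT:P2(v=0,ok=F)] out:-; bubbles=2
Tick 7: [PARSE:-, VALIDATE:-, TRANSFORM:-, EMIT:P3(v=0,ok=F)] out:P2(v=0); bubbles=3
Tick 8: [PARSE:-, VALIDATE:-, TRANSFORM:-, EMIT:-] out:P3(v=0); bubbles=4
Total bubble-slots: 20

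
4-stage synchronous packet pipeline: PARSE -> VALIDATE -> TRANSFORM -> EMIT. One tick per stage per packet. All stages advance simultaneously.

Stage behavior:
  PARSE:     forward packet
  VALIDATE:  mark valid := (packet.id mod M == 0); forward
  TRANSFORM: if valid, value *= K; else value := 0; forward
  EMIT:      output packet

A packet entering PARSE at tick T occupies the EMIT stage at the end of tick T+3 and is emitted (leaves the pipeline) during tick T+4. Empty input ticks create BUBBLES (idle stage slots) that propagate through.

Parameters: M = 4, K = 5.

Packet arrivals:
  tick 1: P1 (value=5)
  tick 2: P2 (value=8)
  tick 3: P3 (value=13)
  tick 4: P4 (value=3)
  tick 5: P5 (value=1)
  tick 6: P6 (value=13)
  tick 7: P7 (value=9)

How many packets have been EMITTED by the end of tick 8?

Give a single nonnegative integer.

Answer: 4

Derivation:
Tick 1: [PARSE:P1(v=5,ok=F), VALIDATE:-, TRANSFORM:-, EMIT:-] out:-; in:P1
Tick 2: [PARSE:P2(v=8,ok=F), VALIDATE:P1(v=5,ok=F), TRANSFORM:-, EMIT:-] out:-; in:P2
Tick 3: [PARSE:P3(v=13,ok=F), VALIDATE:P2(v=8,ok=F), TRANSFORM:P1(v=0,ok=F), EMIT:-] out:-; in:P3
Tick 4: [PARSE:P4(v=3,ok=F), VALIDATE:P3(v=13,ok=F), TRANSFORM:P2(v=0,ok=F), EMIT:P1(v=0,ok=F)] out:-; in:P4
Tick 5: [PARSE:P5(v=1,ok=F), VALIDATE:P4(v=3,ok=T), TRANSFORM:P3(v=0,ok=F), EMIT:P2(v=0,ok=F)] out:P1(v=0); in:P5
Tick 6: [PARSE:P6(v=13,ok=F), VALIDATE:P5(v=1,ok=F), TRANSFORM:P4(v=15,ok=T), EMIT:P3(v=0,ok=F)] out:P2(v=0); in:P6
Tick 7: [PARSE:P7(v=9,ok=F), VALIDATE:P6(v=13,ok=F), TRANSFORM:P5(v=0,ok=F), EMIT:P4(v=15,ok=T)] out:P3(v=0); in:P7
Tick 8: [PARSE:-, VALIDATE:P7(v=9,ok=F), TRANSFORM:P6(v=0,ok=F), EMIT:P5(v=0,ok=F)] out:P4(v=15); in:-
Emitted by tick 8: ['P1', 'P2', 'P3', 'P4']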